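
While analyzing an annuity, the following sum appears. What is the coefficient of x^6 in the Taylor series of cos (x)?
cos(x)=Σ (-1)^k x^(2k)/(2k)!
For x^6: (-1)^3/6!=-1/720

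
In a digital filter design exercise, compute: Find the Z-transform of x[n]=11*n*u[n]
Z{n * u[n]}=z/(z-1)^2
By linearity: Z{11 * n * u[n]}=11z/(z-1)^2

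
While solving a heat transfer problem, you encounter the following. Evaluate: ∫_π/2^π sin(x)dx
Antiderivative: -cos(x)
Evaluate at bounds: [-cos(1·π)/1] - [-cos(1·π/2)/1]
=(-(-1)+(0))/1=1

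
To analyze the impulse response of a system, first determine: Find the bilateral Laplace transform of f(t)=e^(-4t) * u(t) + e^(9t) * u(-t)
For e^(-4t)*u(t): L=1/(s+4), Re(s) > -4
For e^(9t)*u(-t): L=-1/(s-9), Re(s) < 9
Combined: F(s)=1/(s+4)-1/(s-9), -4 < Re(s) < 9

Answer: 1/(s+4)-1/(s-9), ROC: -4 < Re(s) < 9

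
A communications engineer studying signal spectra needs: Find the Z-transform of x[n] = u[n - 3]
Using the time-shift property: Z{u[n-3]}=z^(-3) * z/(z-1)
=z^(-2)/(z-1)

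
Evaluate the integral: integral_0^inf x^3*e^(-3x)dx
This is a Gamma integral. Substitute u=3x (du=3 dx):
integral_0^inf x^3*e^(-3x) dx=(1/3^4) integral_0^inf u^3*e^(-u) du
=Gamma(4)/3^4=3!/3^4=6/81

Answer: 2/27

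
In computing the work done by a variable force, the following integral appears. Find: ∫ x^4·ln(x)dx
By parts: u = ln(x), dv = x^4 dx
du = 1/x dx, v = x^5/5
= x^5·ln(x)/5 - ∫ x^4/5 dx
= x^5·ln(x)/5 - x^5/25 + C

Answer: x^5(ln(x)/5 - 1/25) + C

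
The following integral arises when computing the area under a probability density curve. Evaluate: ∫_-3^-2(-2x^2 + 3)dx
Step 1: Find antiderivative F(x) = (-2/3)x^3+3x
Step 2: F(-2) - F(-3) = -2/3 - (9) = -29/3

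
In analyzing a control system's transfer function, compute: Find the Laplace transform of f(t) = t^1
L{t^n} = n!/s^(n + 1)
L{t^1} = 1!/s^2 = 1/s^2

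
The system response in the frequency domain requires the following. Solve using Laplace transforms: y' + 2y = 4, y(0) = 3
Take L of both sides: sY(s) - 3 + 2Y(s) = 4/s
Y(s)(s + 2) = 4/s + 3
Y(s) = 4/(s(s + 2)) + 3/(s + 2)
Partial fractions: 4/(s(s + 2)) = 2/s - 2/(s + 2)
So Y(s) = 2/s + 1/(s + 2)
Inverse transform (L^(-1){1/s} = 1, L^(-1){1/(s + 2)} = e^(-2t)):

Answer: y(t) = 2 + e^(-2t)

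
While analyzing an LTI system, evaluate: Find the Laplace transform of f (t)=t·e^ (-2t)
L{t·e^(at)} = 1/(s-a)²
L{t·e^(-2t)} = 1/(s + 2)²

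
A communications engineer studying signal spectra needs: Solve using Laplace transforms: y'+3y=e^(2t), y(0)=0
Take L: sY - 0+3Y = 1/(s-2)
Y(s+3) = 1/(s-2)+0
Y = 1/((s-2)(s+3))+0/(s+3)
Partial fractions: 1/((s-2)(s+3)) = (1/5)/(s-2) - (1/5)/(s+3)
So Y = (1/5)/(s-2) - (1/5)/(s+3)
Inverse Laplace transform (L^(-1){1/(s-2)} = e^(2t), L^(-1){1/(s+3)} = e^(-3t)):

Answer: y(t) = (1/5)·e^(2t) - (1/5)·e^(-3t)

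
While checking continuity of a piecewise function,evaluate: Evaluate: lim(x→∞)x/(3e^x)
Apply L'Hôpital 1 times (∞/∞ each time):
Eventually get 1!/(3e^x) → 0

Answer: 0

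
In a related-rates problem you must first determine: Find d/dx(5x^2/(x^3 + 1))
Quotient rule: (f/g)'=(f'g - fg')/g²
f=5x^2, f'=10x
g=x^3 + 1, g'=3x^2

Answer: (10x·(x^3 + 1) - 15x^4)/(x^3 + 1)²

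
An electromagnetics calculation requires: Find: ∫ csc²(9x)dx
Since d/dx[-cot(9x)]=9csc²(9x), integral=-cot(9x)/9 + C

Answer: (-1/9)cot(9x) + C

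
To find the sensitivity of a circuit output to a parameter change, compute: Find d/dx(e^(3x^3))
Chain rule: d/dx[e^u] = e^u · u' where u = 3x^3
u' = 9x^2

Answer: 9x^2·e^(3x^3)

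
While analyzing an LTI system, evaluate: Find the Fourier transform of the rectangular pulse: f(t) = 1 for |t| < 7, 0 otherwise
F(omega) = integral from -7 to 7 of e^(-j*omega*t) dt
= 2*sin(7*omega)/omega = 14*sinc(7*omega/pi)

Answer: 2*sin(7*omega)/omega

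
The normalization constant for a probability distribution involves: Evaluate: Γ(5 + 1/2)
Γ(n+1/2)=(2n)!√π/(4^n·n!)
=3628800√π/(1024·120)=(945/32)·√π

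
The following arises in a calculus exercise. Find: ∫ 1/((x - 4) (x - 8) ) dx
Partial fractions: 1/((x-4)(x-8))=A/(x-4)+B/(x-8)
A=-1/4, B=1/4
∫ [-1/4· 1/(x-4)+1/4· 1/(x-8)] dx
=(1/4)[ln|x-8| - ln|x-4|]+C

Answer: (1/4)·ln|(x-8)/(x-4)|+C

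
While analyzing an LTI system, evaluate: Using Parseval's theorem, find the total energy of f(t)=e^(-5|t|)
Parseval's theorem: E = integral |f(t)|^2 dt = (1/2pi) integral |F(omega)|^2 domega
E = integral_{-inf}^{inf} e^(-10|t|) dt = 2 * integral_0^inf e^(-10t) dt = 2/(2 * 5) = 1/5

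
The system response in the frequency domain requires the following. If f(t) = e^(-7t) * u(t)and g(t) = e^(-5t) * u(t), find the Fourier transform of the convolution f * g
By the convolution theorem: F{f * g} = F(omega) * G(omega)
F(omega) = 1/(7+j * omega), G(omega) = 1/(5+j * omega)
F{f * g} = 1/((7+j * omega)(5+j * omega))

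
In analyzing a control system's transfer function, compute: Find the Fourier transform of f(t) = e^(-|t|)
Using the standard pair: F{e^(-a|t|)} = 2a/(a^2+omega^2)
With a = 1: F(omega) = 2/(1+omega^2)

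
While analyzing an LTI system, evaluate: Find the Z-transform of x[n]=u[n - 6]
Using the time-shift property: Z{u[n-6]}=z^(-6)*z/(z-1)
=z^(-5)/(z-1)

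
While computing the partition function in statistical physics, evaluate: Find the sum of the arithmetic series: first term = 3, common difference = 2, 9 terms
Last term: a_n = 3 + (9 - 1)·2 = 19
Sum = n(a_1 + a_n)/2 = 9(3 + 19)/2 = 99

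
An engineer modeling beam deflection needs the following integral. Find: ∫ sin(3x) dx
Using substitution u=3x: ∫ sin(u) du/3=-cos(u)/3+C

Answer: (-1/3)cos(3x)+C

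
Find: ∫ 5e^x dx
Since d/dx[e^x] = +e^x, we get 5e^x+C

Answer: 5e^x+C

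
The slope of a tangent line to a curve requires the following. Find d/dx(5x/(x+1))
Quotient rule: (f/g)'=(f'g - fg')/g²
f=5x, f'=5
g=x + 1, g'=1

Answer: (5·(x + 1) - 5x)/(x + 1)²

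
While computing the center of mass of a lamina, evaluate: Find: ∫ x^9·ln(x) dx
By parts: u = ln(x), dv = x^9 dx
du = 1/x dx, v = x^10/10
= x^10·ln(x)/10 - ∫ x^9/10 dx
= x^10·ln(x)/10 - x^10/100 + C

Answer: x^10(ln(x)/10 - 1/100) + C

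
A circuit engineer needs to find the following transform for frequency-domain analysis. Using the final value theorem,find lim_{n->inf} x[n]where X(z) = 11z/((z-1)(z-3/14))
Final value theorem: lim x[n]=lim_{z->1} (z-1)*X(z)
(z-1)*X(z)=11z/(z-3/14)
As z->1: 11/(1-3/14)=11/(11/14)=14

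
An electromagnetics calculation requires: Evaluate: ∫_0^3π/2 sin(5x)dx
Antiderivative: -cos(5x)/5
Evaluate at bounds: [-cos(5·3π/2)/5] - [-cos(5·0)/5]
=(-(0) + (1))/5=1/5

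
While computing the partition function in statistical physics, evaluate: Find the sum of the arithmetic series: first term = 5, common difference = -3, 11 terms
Last term: a_n = 5+(11-1)·-3 = -25
Sum = n(a_1+a_n)/2 = 11(5+(-25))/2 = -110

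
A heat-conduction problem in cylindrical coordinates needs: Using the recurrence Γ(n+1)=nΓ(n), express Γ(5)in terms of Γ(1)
Γ(5) = 4Γ(4) = 4·3Γ(3) = ... = 4!·Γ(1) = 24·Γ(1)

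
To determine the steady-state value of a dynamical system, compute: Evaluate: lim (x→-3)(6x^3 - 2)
Polynomial is continuous, so substitute x=-3:
6·(-3)^3-2=-164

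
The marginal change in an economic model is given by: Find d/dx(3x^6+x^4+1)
Power rule: d/dx(ax^n) = n·a·x^(n-1)
Term by term: 18·x^5 + 4·x^3

Answer: 18x^5 + 4x^3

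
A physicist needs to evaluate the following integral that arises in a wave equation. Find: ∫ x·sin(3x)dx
By parts: u = x, dv = sin(3x) dx
du = dx, v = -cos(3x)/3
= -x·cos(3x)/3 + sin(3x)/3² + C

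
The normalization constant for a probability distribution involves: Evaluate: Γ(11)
Γ(n)=(n-1)! for positive integers
Γ(11)=10!=3628800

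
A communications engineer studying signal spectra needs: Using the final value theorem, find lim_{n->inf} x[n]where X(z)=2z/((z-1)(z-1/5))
Final value theorem: lim x[n]=lim_{z->1} (z-1)*X(z)
(z-1)*X(z)=2z/(z-1/5)
As z->1: 2/(1 - 1/5)=2/(4/5)=5/2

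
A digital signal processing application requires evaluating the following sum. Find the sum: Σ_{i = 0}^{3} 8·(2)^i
Geometric series: S=a(1 - r^n)/(1 - r)
a=8, r=2, n=4
S=8(1-16)/-1=120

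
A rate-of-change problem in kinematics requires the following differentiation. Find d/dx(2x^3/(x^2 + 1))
Quotient rule: (f/g)' = (f'g - fg')/g²
f = 2x^3, f' = 6x^2
g = x^2 + 1, g' = 2x

Answer: (6x^2·(x^2 + 1) - 4x^4)/(x^2 + 1)²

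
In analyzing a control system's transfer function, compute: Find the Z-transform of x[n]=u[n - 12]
Using the time-shift property: Z{u[n-12]} = z^(-12)*z/(z-1)
= z^(-11)/(z-1)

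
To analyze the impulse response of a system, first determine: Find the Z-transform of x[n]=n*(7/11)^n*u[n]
Using the property Z{n*a^n*u[n]}=az/(z-a)^2
With a=7/11: X(z)=(7/11)z/(z - 7/11)^2, |z| > 7/11

Answer: (7/11)z/(z - 7/11)^2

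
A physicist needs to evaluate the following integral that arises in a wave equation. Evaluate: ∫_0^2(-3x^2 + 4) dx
Step 1: Find antiderivative F(x)=-x^3+4x
Step 2: F(2) - F(0)=0 - (0)=0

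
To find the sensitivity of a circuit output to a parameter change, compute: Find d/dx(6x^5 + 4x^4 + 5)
Power rule: d/dx(ax^n) = n·a·x^(n-1)
Term by term: 30·x^4 + 16·x^3

Answer: 30x^4 + 16x^3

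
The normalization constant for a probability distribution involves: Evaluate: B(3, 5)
B(x,y)=Γ(x)Γ(y)/Γ(x+y)=(x-1)!(y-1)!/(x+y-1)!
B(3,5)=2!·4!/7!=1/105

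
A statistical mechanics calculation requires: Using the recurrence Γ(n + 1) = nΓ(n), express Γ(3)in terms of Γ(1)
Γ(3) = 2Γ(2) = 2·1Γ(1) = ... = 2!·Γ(1) = 2·Γ(1)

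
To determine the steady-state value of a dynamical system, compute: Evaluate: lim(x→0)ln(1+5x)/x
L'Hôpital (0/0): lim 5/(1 + 5x) / 1 = 5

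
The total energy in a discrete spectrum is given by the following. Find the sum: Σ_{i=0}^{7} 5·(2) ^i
Geometric series: S=a(1 - r^n)/(1 - r)
a=5, r=2, n=8
S=5(1 - 256)/-1=1275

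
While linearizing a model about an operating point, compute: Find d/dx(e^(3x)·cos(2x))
Product rule: (fg)' = f'g + fg'
f = e^(3x), f' = 3·e^(3x)
g = cos(2x), g' = -2·sin(2x)

Answer: 3·e^(3x)·cos(2x) - 2·e^(3x)·sin(2x)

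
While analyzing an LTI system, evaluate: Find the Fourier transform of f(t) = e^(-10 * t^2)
The Fourier transform of a Gaussian e^(-a * t^2) is sqrt(pi/a) * e^(-omega^2/(4a)).
With a=10: F(omega)=sqrt(pi/10) * e^(-omega^2/40)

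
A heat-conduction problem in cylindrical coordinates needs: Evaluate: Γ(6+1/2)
Γ(n+1/2) = (2n)!√π/(4^n·n!)
= 479001600√π/(4096·720) = (10395/64)·√π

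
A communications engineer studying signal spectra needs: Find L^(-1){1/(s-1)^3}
L^(-1){1/(s-a)^n}=t^(n-1)·e^(at)/(n-1)!
Here a=1, n=3: t^2·e^(t)/2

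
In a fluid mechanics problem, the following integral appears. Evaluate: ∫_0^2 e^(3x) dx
Antiderivative: (1/3)e^(3x)
Evaluate: (1/3)(e^6 - 1)

Answer: (e^6 - 1)/3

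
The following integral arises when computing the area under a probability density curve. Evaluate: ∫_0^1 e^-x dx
Antiderivative: -e^-x
Evaluate: -(e^-1 - 1)

Answer: (e^-1 - 1)/(-1)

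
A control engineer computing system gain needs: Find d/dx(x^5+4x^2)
Power rule: d/dx(ax^n)=n·a·x^(n-1)
Term by term: 5·x^4 + 8·x

Answer: 5x^4 + 8x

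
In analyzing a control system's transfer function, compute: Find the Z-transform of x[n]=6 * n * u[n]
Z{n*u[n]} = z/(z-1)^2
By linearity: Z{6*n*u[n]} = 6z/(z-1)^2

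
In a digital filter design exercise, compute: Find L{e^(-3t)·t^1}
First shifting: L{e^(at)f(t)} = F(s-a)
L{t^1} = 1/s^2
Shift s → s+3: 1/(s+3)^2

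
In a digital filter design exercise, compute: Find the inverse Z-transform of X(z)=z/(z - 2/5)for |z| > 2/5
Standard pair: z/(z-a) <-> a^n*u[n] for causal signals
With a=2/5: x[n]=(2/5)^n*u[n]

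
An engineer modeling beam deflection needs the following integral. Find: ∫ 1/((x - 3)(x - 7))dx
Partial fractions: 1/((x-3)(x-7)) = A/(x-3)+B/(x-7)
A = -1/4, B = 1/4
∫ [-1/4· 1/(x-3)+1/4· 1/(x-7)] dx
= (1/4)[ln|x-7| - ln|x-3|]+C

Answer: (1/4)·ln|(x-7)/(x-3)|+C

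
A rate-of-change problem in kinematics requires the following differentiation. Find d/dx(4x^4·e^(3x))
Product rule: (fg)' = f'g + fg'
f = 4x^4, f' = 16x^3
g = e^(3x), g' = 3·e^(3x)

Answer: 16x^3·e^(3x) + 12x^4·e^(3x)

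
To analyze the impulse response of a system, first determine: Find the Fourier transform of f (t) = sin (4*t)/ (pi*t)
sin(W * t)/(pi * t) = (W/pi) * sinc(W * t/pi) is the impulse response of the ideal low-pass filter with cutoff W (here W = 4).
Its Fourier transform is a rectangular function:
F(omega) = 1 for |omega| < 4, 0 otherwise

Answer: rect(omega/8) [i.e., 1 for |omega| < 4, 0 otherwise]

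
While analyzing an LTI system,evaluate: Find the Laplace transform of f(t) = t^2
L{t^n} = n!/s^(n + 1)
L{t^2} = 2!/s^3 = 2/s^3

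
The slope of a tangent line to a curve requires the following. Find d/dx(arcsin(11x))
d/dx[arcsin(u)] = u'/√(1-u²), u = 11x, u' = 11

Answer: 11/√(1-121x²)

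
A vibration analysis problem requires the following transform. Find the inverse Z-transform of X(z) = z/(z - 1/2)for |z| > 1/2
Standard pair: z/(z-a) <-> a^n*u[n] for causal signals
With a = 1/2: x[n] = (1/2)^n*u[n]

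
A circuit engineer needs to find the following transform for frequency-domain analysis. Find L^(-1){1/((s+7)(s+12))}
Partial fractions: 1/((s+7)(s+12))=A/(s+7)+B/(s+12)
Cover-up: A=1/(s+12)|_{s=-7}=1/5; B=1/(s+7)|_{s=-12}=-1/5
L^(-1)=(1/5)e^(-7t) - (1/5)e^(-12t)

Answer: (1/5)(e^(-7t) - e^(-12t))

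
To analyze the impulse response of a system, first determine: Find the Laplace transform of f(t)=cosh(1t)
L{cosh(at)}=s/(s²-a²)
L{cosh(1t)}=s/(s²-1)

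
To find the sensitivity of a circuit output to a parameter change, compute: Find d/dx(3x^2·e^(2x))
Product rule: (fg)'=f'g+fg'
f=3x^2, f'=6x
g=e^(2x), g'=2·e^(2x)

Answer: 6x·e^(2x)+6x^2·e^(2x)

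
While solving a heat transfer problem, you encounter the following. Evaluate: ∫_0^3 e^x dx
Antiderivative: e^x
Evaluate: (e^3 - 1)

Answer: e^3 - 1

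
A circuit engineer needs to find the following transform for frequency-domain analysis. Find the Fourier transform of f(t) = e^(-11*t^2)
The Fourier transform of a Gaussian e^(-a*t^2) is sqrt(pi/a)*e^(-omega^2/(4a)).
With a=11: F(omega)=sqrt(pi/11)*e^(-omega^2/44)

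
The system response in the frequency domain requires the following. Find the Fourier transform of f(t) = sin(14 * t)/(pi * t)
sin(W*t)/(pi*t) = (W/pi)*sinc(W*t/pi) is the impulse response of the ideal low-pass filter with cutoff W (here W = 14).
Its Fourier transform is a rectangular function:
F(omega) = 1 for |omega| < 14, 0 otherwise

Answer: rect(omega/28) [i.e., 1 for |omega| < 14, 0 otherwise]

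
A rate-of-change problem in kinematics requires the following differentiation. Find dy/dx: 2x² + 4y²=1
Differentiate: 4x + 8y·(dy/dx)=0
dy/dx=-4x/(8y)=-(1/2)·(x/y)

Answer: dy/dx=-(1/2)·(x/y)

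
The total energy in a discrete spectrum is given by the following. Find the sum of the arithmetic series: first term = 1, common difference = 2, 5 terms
Last term: a_n=1 + (5 - 1)·2=9
Sum=n(a_1 + a_n)/2=5(1 + 9)/2=25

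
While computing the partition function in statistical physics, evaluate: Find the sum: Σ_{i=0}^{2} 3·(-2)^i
Geometric series: S=a(1 - r^n)/(1 - r)
a=3, r=-2, n=3
S=3(1+8)/3=9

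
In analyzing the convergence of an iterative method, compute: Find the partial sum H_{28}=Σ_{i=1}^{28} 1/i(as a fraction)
H_28=1 + 1/2 + 1/3 + ... + 1/28
=315404588903/80313433200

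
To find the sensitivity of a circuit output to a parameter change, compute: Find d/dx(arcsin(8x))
d/dx[arcsin(u)] = u'/√(1-u²), u = 8x, u' = 8

Answer: 8/√(1-64x²)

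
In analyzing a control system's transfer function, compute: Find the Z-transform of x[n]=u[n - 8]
Using the time-shift property: Z{u[n-8]} = z^(-8)*z/(z-1)
= z^(-7)/(z-1)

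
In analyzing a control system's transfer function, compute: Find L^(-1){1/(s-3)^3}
L^(-1){1/(s-a)^n}=t^(n-1)·e^(at)/(n-1)!
Here a=3, n=3: t^2·e^(3t)/2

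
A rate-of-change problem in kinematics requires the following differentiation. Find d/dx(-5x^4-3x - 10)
Power rule: d/dx(ax^n) = n·a·x^(n-1)
Term by term: -20·x^3 - 3

Answer: -20x^3 - 3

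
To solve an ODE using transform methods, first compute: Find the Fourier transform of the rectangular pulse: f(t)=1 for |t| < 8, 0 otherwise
F(omega) = integral from -8 to 8 of e^(-j * omega * t) dt
= 2 * sin(8 * omega)/omega = 16 * sinc(8 * omega/pi)

Answer: 2 * sin(8 * omega)/omega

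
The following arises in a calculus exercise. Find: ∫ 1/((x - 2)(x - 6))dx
Partial fractions: 1/((x-2)(x-6))=A/(x-2) + B/(x-6)
A=-1/4, B=1/4
∫ [-1/4· 1/(x-2) + 1/4· 1/(x-6)] dx
=(1/4)[ln|x-6| - ln|x-2|] + C

Answer: (1/4)·ln|(x-6)/(x-2)| + C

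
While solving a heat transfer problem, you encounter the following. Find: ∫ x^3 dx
Using power rule: ∫ x^3 dx = 1/4 x^4+C = (1/4)x^4+C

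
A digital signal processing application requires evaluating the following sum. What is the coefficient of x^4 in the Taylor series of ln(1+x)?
ln(1+x) = Σ (-1)^(n+1) x^n/n
Coefficient of x^4 = (-1)^5/4 = -1/4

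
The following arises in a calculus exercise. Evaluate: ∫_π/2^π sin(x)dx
Antiderivative: -cos(x)
Evaluate at bounds: [-cos(1·π)/1] - [-cos(1·π/2)/1]
= (-(-1) + (0))/1 = 1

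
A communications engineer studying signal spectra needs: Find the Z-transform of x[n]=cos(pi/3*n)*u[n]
Z{cos(w0*n)*u[n]} = z(z - cos(w0))/(z^2-2z*cos(w0)+1)
With w0 = pi/3: X(z) = z(z - cos(pi/3))/(z^2-2z*cos(pi/3)+1)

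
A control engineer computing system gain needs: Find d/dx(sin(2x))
Chain rule: d/dx[sin(u)]=cos(u)·u' where u=2x
u'=2

Answer: 2·cos(2x)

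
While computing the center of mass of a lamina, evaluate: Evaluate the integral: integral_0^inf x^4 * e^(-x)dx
This is a Gamma integral. Substitute u = 1x:
integral_0^inf x^4 * e^(-x) dx = (1/1^5) integral_0^inf u^4 * e^(-u) du
= Gamma(5)/1^5 = 4!/1^5 = 24/1

Answer: 24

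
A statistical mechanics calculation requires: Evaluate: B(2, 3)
B(x,y)=Γ(x)Γ(y)/Γ(x+y)=(x-1)!(y-1)!/(x+y-1)!
B(2,3)=1!·2!/4!=1/12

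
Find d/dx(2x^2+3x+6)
Power rule: d/dx(ax^n) = n·a·x^(n-1)
Term by term: 4·x + 3

Answer: 4x + 3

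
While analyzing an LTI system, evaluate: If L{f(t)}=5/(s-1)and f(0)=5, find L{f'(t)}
L{f'(t)} = s·F(s) - f(0) = 5s/(s-1)-5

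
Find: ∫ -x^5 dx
Using power rule: ∫ -x^5 dx = -1/6 x^6+C = (-1/6)x^6+C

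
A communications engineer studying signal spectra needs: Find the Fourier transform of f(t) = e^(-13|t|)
Using the standard pair: F{e^(-a|t|)}=2a/(a^2 + omega^2)
With a=13: F(omega)=26/(169 + omega^2)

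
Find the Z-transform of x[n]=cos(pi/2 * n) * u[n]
Z{cos(w0 * n) * u[n]}=z(z - cos(w0))/(z^2 - 2z * cos(w0) + 1)
With w0=pi/2: X(z)=z(z - cos(pi/2))/(z^2 - 2z * cos(pi/2) + 1)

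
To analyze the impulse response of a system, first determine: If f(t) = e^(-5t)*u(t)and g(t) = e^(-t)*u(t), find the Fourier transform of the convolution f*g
By the convolution theorem: F{f*g}=F(omega)*G(omega)
F(omega)=1/(5+j*omega), G(omega)=1/(1+j*omega)
F{f*g}=1/((5+j*omega)(1+j*omega))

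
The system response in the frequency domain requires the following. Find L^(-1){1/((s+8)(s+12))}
Partial fractions: 1/((s + 8)(s + 12))=A/(s + 8) + B/(s + 12)
Cover-up: A=1/(s + 12)|_{s=-8}=1/4; B=1/(s + 8)|_{s=-12}=-1/4
L^(-1)=(1/4)e^(-8t) - (1/4)e^(-12t)

Answer: (1/4)(e^(-8t) - e^(-12t))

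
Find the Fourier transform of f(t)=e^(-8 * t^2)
The Fourier transform of a Gaussian e^(-a * t^2) is sqrt(pi/a) * e^(-omega^2/(4a)).
With a=8: F(omega)=sqrt(pi/8) * e^(-omega^2/32)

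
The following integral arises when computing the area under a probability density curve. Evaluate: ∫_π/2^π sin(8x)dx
Antiderivative: -cos(8x)/8
Evaluate at bounds: [-cos(8·π)/8] - [-cos(8·π/2)/8]
=(-(1)+(1))/8=0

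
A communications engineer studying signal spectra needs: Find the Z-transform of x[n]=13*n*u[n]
Z{n*u[n]} = z/(z-1)^2
By linearity: Z{13*n*u[n]} = 13z/(z-1)^2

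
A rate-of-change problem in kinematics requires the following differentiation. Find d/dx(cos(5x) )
Chain rule: d/dx[cos(u)]=-sin(u)·u' where u=5x
u'=5

Answer: -5·sin(5x)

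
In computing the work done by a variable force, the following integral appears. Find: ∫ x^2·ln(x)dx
By parts: u = ln(x), dv = x^2 dx
du = 1/x dx, v = x^3/3
= x^3·ln(x)/3 - ∫ x^2/3 dx
= x^3·ln(x)/3 - x^3/9+C

Answer: x^3(ln(x)/3-1/9)+C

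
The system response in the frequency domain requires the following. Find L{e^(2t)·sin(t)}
First shifting: L{e^(at)f(t)} = F(s-a)
L{sin(t)} = 1/(s² + 1)
Shift: 1/((s-2)² + 1)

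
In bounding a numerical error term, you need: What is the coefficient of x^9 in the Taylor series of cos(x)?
cos(x) has only even powers. Coefficient of x^9 = 0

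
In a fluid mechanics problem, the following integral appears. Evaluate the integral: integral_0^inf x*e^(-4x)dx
This is a Gamma integral. Substitute u = 4x (du = 4 dx):
integral_0^inf x*e^(-4x) dx = (1/4^2) integral_0^inf u^1*e^(-u) du
= Gamma(2)/4^2 = 1!/4^2 = 1/16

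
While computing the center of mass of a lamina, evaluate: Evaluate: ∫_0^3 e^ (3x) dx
Antiderivative: (1/3)e^(3x)
Evaluate: (1/3)(e^9 - 1)

Answer: (e^9 - 1)/3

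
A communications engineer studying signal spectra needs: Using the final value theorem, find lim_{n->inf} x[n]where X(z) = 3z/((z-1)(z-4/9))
Final value theorem: lim x[n] = lim_{z->1} (z-1)*X(z)
(z-1)*X(z) = 3z/(z-4/9)
As z->1: 3/(1 - 4/9) = 3/(5/9) = 27/5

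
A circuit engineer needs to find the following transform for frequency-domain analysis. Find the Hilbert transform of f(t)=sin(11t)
The Hilbert transform shifts each frequency component by -pi/2.
H{sin(wt)} = -cos(wt)
With w = 11: H{sin(11t)} = -cos(11t)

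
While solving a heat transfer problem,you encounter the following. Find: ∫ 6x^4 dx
Using power rule: ∫ 6x^4 dx=6/5 x^5+C=(6/5)x^5+C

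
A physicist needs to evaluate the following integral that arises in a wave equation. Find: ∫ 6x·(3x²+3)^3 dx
Let u=3x²+3, du=6x dx
∫ u^3 du=u^4/4+C

Answer: (3x²+3)^4/4+C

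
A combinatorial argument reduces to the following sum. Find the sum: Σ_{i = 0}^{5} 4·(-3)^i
Geometric series: S = a(1 - r^n)/(1 - r)
a = 4, r = -3, n = 6
S = 4(1 - 729)/4 = -728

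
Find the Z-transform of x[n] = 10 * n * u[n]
Z{n*u[n]} = z/(z-1)^2
By linearity: Z{10*n*u[n]} = 10z/(z-1)^2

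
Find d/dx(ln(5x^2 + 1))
Chain rule: d/dx[ln(u)] = u'/u where u = 5x^2 + 1
u' = 10x

Answer: (10x)/(5x^2 + 1)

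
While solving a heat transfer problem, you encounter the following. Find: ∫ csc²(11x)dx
Since d/dx[-cot(11x)] = 11csc²(11x), integral = -cot(11x)/11+C

Answer: (-1/11)cot(11x)+C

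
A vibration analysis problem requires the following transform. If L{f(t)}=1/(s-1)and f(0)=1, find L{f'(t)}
L{f'(t)}=s·F(s) - f(0)=s/(s-1)-1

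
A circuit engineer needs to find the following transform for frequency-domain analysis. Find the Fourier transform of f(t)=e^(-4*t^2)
The Fourier transform of a Gaussian e^(-a * t^2) is sqrt(pi/a) * e^(-omega^2/(4a)).
With a=4: F(omega)=sqrt(pi)/2 * e^(-omega^2/16)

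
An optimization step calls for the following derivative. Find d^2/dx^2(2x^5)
Apply power rule 2 times:
d^1: 10x^4
d^2: 40x^3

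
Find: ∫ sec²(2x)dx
Since d/dx[tan(2x)]=2sec²(2x), integral=tan(2x)/2 + C

Answer: (1/2)tan(2x) + C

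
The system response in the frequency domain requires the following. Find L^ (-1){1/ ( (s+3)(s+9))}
Partial fractions: 1/((s + 3)(s + 9))=A/(s + 3) + B/(s + 9)
Cover-up: A=1/(s + 9)|_{s=-3}=1/6; B=1/(s + 3)|_{s=-9}=-1/6
L^(-1)=(1/6)e^(-3t) - (1/6)e^(-9t)

Answer: (1/6)(e^(-3t) - e^(-9t))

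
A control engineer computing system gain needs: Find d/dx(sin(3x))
Chain rule: d/dx[sin(u)]=cos(u)·u' where u=3x
u'=3

Answer: 3·cos(3x)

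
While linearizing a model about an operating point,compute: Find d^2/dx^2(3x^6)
Apply power rule 2 times:
d^1: 18x^5
d^2: 90x^4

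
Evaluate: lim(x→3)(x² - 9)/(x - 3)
Factor: (x² - 9) = (x-3)(x+3)
Cancel (x-3): lim(x→3) (x+3) = 6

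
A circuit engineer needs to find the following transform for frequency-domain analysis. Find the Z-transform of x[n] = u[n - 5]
Using the time-shift property: Z{u[n-5]}=z^(-5)*z/(z-1)
=z^(-4)/(z-1)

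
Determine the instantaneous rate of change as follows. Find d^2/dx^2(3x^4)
Apply power rule 2 times:
d^1: 12x^3
d^2: 36x^2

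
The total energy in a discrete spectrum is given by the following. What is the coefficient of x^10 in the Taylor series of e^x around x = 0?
Taylor series of e^x = Σ x^n/n!
Coefficient of x^10 = 1/10! = 1/3628800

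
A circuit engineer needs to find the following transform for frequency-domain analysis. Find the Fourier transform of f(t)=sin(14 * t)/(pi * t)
sin(W * t)/(pi * t) = (W/pi) * sinc(W * t/pi) is the impulse response of the ideal low-pass filter with cutoff W (here W = 14).
Its Fourier transform is a rectangular function:
F(omega) = 1 for |omega| < 14, 0 otherwise

Answer: rect(omega/28) [i.e., 1 for |omega| < 14, 0 otherwise]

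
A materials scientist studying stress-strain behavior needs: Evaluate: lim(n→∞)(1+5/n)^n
This is the definition of e^5: lim(1 + 5/n)^n=e^5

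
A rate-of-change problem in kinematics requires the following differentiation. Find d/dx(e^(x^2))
Chain rule: d/dx[e^u] = e^u · u' where u = x^2
u' = 2x

Answer: 2x·e^(x^2)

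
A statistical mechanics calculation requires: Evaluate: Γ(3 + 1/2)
Γ(n + 1/2)=(2n)!√π/(4^n·n!)
=720√π/(64·6)=(15/8)·√π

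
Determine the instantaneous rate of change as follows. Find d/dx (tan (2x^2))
Chain rule: d/dx[tan(u)] = sec²(u)·u' where u = 2x^2
u' = 4x

Answer: 4x·sec²(2x^2)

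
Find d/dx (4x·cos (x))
Product rule: (fg)'=f'g + fg'
f=4x, f'=4
g=cos(x), g'=-sin(x)

Answer: 4·cos(x) - 4x·sin(x)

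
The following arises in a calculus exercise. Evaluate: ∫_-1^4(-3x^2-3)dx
Step 1: Find antiderivative F(x)=-x^3 - 3x
Step 2: F(4) - F(-1)=-76 - (4)=-80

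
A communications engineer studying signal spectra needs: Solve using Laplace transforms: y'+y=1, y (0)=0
Take L of both sides: sY(s)-0+Y(s)=1/s
Y(s)(s+1)=1/s+0
Y(s)=1/(s(s+1))+0/(s+1)
Partial fractions: 1/(s(s+1))=1/s - 1/(s+1)
So Y(s)=1/s - 1/(s+1)
Inverse transform (L^(-1){1/s}=1, L^(-1){1/(s+1)}=e^(-t)):

Answer: y(t)=1 - e^(-t)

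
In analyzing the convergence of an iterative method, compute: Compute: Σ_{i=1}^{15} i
Using formula: Σ i^1=n(n + 1)/2=15·16/2=120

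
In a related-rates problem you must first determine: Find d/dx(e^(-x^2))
Chain rule: d/dx[e^u] = e^u · u' where u = -x^2
u' = -2x

Answer: -2x·e^(-x^2)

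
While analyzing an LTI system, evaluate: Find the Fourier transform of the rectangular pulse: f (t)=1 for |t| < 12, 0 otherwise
F(omega)=integral from -12 to 12 of e^(-j*omega*t) dt
=2*sin(12*omega)/omega=24*sinc(12*omega/pi)

Answer: 2*sin(12*omega)/omega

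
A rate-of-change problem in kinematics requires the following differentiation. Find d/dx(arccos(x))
d/dx[arccos(u)] = -u'/√(1-u²), u = x, u' = 1

Answer: -1/√(1-x²)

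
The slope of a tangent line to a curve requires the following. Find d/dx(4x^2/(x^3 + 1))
Quotient rule: (f/g)' = (f'g - fg')/g²
f = 4x^2, f' = 8x
g = x^3+1, g' = 3x^2

Answer: (8x·(x^3+1)-12x^4)/(x^3+1)²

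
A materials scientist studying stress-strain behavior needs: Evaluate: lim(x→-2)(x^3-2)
Polynomial is continuous, so substitute x=-2:
1·(-2)^3-2=-10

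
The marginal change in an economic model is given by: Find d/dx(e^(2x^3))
Chain rule: d/dx[e^u]=e^u · u' where u=2x^3
u'=6x^2

Answer: 6x^2·e^(2x^3)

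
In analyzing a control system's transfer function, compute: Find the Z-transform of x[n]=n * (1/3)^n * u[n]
Using the property Z{n * a^n * u[n]} = az/(z-a)^2
With a = 1/3: X(z) = (1/3)z/(z - 1/3)^2, |z| > 1/3

Answer: (1/3)z/(z - 1/3)^2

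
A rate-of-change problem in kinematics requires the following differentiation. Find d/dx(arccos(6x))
d/dx[arccos(u)] = -u'/√(1-u²), u = 6x, u' = 6

Answer: -6/√(1 - 36x²)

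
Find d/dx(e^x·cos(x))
Product rule: (fg)'=f'g+fg'
f=e^x, f'=e^x
g=cos(x), g'=-sin(x)

Answer: e^x·cos(x) - e^x·sin(x)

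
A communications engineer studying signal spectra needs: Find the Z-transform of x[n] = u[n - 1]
Using the time-shift property: Z{u[n-1]} = z^(-1)*z/(z-1)
= z^(0)/(z-1)

Answer: 1/(z-1)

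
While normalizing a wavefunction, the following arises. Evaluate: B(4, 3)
B(x,y) = Γ(x)Γ(y)/Γ(x+y) = (x-1)!(y-1)!/(x+y-1)!
B(4,3) = 3!·2!/6! = 1/60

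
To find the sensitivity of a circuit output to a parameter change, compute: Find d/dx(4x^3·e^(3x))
Product rule: (fg)' = f'g+fg'
f = 4x^3, f' = 12x^2
g = e^(3x), g' = 3·e^(3x)

Answer: 12x^2·e^(3x)+12x^3·e^(3x)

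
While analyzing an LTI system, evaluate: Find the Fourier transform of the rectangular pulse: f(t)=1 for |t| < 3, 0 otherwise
F(omega)=integral from -3 to 3 of e^(-j * omega * t) dt
=2 * sin(3 * omega)/omega=6 * sinc(3 * omega/pi)

Answer: 2 * sin(3 * omega)/omega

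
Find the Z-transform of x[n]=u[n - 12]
Using the time-shift property: Z{u[n-12]}=z^(-12) * z/(z-1)
=z^(-11)/(z-1)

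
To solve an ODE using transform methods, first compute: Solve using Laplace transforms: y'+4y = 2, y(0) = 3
Take L of both sides: sY(s)-3+4Y(s) = 2/s
Y(s)(s+4) = 2/s+3
Y(s) = 2/(s(s+4))+3/(s+4)
Partial fractions: 2/(s(s+4)) = (1/2)/s - (1/2)/(s+4)
So Y(s) = (1/2)/s+(5/2)/(s+4)
Inverse transform (L^(-1){1/s} = 1, L^(-1){1/(s+4)} = e^(-4t)):

Answer: y(t) = 1/2+(5/2)·e^(-4t)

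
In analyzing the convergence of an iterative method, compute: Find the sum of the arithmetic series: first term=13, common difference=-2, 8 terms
Last term: a_n = 13+(8-1)·-2 = -1
Sum = n(a_1+a_n)/2 = 8(13+(-1))/2 = 48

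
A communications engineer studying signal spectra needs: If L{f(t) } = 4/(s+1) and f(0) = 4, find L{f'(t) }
L{f'(t)}=s·F(s) - f(0)=4s/(s + 1) - 4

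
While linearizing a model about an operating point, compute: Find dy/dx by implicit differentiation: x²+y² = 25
Differentiate both sides: 2x + 2y·(dy/dx)=0
Solve: dy/dx=-2x/(2y)=-x/y

Answer: dy/dx=-x/y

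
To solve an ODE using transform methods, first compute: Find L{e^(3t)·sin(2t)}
First shifting: L{e^(at)f(t)}=F(s-a)
L{sin(2t)}=2/(s²+4)
Shift: 2/((s-3)²+4)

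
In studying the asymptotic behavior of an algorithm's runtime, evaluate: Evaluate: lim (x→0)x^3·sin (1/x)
Squeeze theorem: -|x^3| ≤ x^3·sin(1/x) ≤ |x^3|
Since x^3 → 0 as x → 0, by squeeze theorem the limit is 0

Answer: 0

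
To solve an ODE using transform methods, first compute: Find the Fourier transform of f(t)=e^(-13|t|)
Using the standard pair: F{e^(-a|t|)}=2a/(a^2 + omega^2)
With a=13: F(omega)=26/(169 + omega^2)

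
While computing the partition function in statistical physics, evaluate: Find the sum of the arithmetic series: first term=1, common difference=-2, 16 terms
Last term: a_n = 1 + (16 - 1)·-2 = -29
Sum = n(a_1 + a_n)/2 = 16(1 + (-29))/2 = -224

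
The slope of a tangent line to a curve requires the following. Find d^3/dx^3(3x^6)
Apply power rule 3 times:
d^1: 18x^5
d^2: 90x^4
d^3: 360x^3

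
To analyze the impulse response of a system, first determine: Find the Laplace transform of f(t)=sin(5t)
L{sin(wt)}=w/(s² + w²)
L{sin(5t)}=5/(s² + 25)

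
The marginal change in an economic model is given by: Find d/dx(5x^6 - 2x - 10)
Power rule: d/dx(ax^n)=n·a·x^(n-1)
Term by term: 30·x^5-2

Answer: 30x^5-2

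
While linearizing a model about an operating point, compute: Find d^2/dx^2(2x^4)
Apply power rule 2 times:
d^1: 8x^3
d^2: 24x^2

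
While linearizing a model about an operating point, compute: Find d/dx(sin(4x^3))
Chain rule: d/dx[sin(u)] = cos(u)·u' where u = 4x^3
u' = 12x^2

Answer: 12x^2·cos(4x^3)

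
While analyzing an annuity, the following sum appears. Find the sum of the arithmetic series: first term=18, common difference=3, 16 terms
Last term: a_n = 18+(16-1)·3 = 63
Sum = n(a_1+a_n)/2 = 16(18+63)/2 = 648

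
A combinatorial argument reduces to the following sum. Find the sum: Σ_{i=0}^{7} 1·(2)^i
Geometric series: S = a(1 - r^n)/(1 - r)
a = 1, r = 2, n = 8
S = 1(1 - 256)/-1 = 255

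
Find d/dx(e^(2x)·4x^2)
Product rule: (fg)' = f'g+fg'
f = e^(2x), f' = 2·e^(2x)
g = 4x^2, g' = 8x

Answer: 8·e^(2x)·x^2+8·e^(2x)·x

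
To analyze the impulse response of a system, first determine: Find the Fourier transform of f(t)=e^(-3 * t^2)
The Fourier transform of a Gaussian e^(-a * t^2) is sqrt(pi/a) * e^(-omega^2/(4a)).
With a=3: F(omega)=sqrt(pi/3) * e^(-omega^2/12)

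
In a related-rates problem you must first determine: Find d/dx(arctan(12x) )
d/dx[arctan(u)] = u'/(1+u²), u = 12x, u' = 12

Answer: 12/(1+144x²)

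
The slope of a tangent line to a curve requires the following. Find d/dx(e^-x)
Chain rule: d/dx[e^u] = e^u · u' where u = -x
u' = -1

Answer: -1·e^-x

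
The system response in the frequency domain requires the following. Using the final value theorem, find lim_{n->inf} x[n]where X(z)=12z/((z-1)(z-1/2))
Final value theorem: lim x[n]=lim_{z->1} (z-1)*X(z)
(z-1)*X(z)=12z/(z-1/2)
As z->1: 12/(1-1/2)=12/(1/2)=24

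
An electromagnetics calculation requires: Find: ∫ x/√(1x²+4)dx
Let u = x²+4, du = 2x dx
∫ (1/2)·u^(-1/2) du = √u+C

Answer: √(x²+4)+C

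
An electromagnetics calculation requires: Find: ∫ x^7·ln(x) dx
By parts: u=ln(x), dv=x^7 dx
du=1/x dx, v=x^8/8
=x^8·ln(x)/8 - ∫ x^7/8 dx
=x^8·ln(x)/8 - x^8/64 + C

Answer: x^8(ln(x)/8 - 1/64) + C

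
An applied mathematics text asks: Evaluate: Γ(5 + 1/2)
Γ(n + 1/2) = (2n)!√π/(4^n·n!)
= 3628800√π/(1024·120) = (945/32)·√π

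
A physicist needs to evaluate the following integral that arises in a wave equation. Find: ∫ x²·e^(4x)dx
Integration by parts twice:
First: u = x², dv = e^(4x) dx => x²e^(4x)/4 - (2/4)∫ xe^(4x) dx
Second (∫ xe^(4x) dx): xe^(4x)/4 - e^(4x)/16
Combining: e^(4x)(x²/4 - 2x/16 + 2/64) + C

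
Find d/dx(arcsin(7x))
d/dx[arcsin(u)]=u'/√(1-u²), u=7x, u'=7

Answer: 7/√(1-49x²)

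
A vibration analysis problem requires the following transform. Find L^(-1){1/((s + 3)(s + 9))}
Partial fractions: 1/((s + 3)(s + 9)) = A/(s + 3) + B/(s + 9)
Cover-up: A = 1/(s + 9)|_{s = -3} = 1/6; B = 1/(s + 3)|_{s = -9} = -1/6
L^(-1) = (1/6)e^(-3t) - (1/6)e^(-9t)

Answer: (1/6)(e^(-3t) - e^(-9t))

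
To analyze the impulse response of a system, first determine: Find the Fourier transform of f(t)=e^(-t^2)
The Fourier transform of a Gaussian e^(-t^2) is sqrt(pi)*e^(-omega^2/4).
With a = 1: F(omega) = sqrt(pi)*e^(-omega^2/4)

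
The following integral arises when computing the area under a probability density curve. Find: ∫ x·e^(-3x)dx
Integration by parts: u = x, dv = e^(-3x) dx
du = dx, v = e^(-3x)/(-3)
= x·e^(-3x)/(-3) - ∫ e^(-3x)/(-3) dx
= x·e^(-3x)/(-3) - e^(-3x)/9 + C

Answer: e^(-3x)(x/(-3) - 1/9) + C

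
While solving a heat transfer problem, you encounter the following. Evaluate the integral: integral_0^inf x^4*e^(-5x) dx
This is a Gamma integral. Substitute u = 5x (du = 5 dx):
integral_0^inf x^4 * e^(-5x) dx = (1/5^5) integral_0^inf u^4 * e^(-u) du
= Gamma(5)/5^5 = 4!/5^5 = 24/3125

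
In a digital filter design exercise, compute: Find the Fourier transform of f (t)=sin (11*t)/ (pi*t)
sin(W * t)/(pi * t) = (W/pi) * sinc(W * t/pi) is the impulse response of the ideal low-pass filter with cutoff W (here W = 11).
Its Fourier transform is a rectangular function:
F(omega) = 1 for |omega| < 11, 0 otherwise

Answer: rect(omega/22) [i.e., 1 for |omega| < 11, 0 otherwise]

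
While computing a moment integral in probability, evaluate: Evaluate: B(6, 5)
B(x,y) = Γ(x)Γ(y)/Γ(x+y) = (x-1)!(y-1)!/(x+y-1)!
B(6,5) = 5!·4!/10! = 1/1260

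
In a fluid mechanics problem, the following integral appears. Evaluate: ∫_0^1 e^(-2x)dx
Antiderivative: (1/(-2))e^(-2x)
Evaluate: (1/(-2))(e^-2 - 1)

Answer: (e^-2 - 1)/(-2)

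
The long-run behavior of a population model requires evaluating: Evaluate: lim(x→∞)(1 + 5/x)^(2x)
Rewrite as [(1+5/x)^x]^2.
lim(1+5/x)^x = e^5, so limit = (e^5)^2 = e^10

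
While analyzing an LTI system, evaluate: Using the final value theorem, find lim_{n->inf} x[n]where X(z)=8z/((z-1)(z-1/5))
Final value theorem: lim x[n]=lim_{z->1} (z-1)*X(z)
(z-1)*X(z)=8z/(z-1/5)
As z->1: 8/(1-1/5)=8/(4/5)=10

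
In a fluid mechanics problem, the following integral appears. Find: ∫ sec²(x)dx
Since d/dx[tan(x)]=sec²(x), integral=tan(x)+C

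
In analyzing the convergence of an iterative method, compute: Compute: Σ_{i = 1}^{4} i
Using formula: Σ i^1=n(n + 1)/2=4·5/2=10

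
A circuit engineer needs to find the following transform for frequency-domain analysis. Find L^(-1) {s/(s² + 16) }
L^(-1){s/(s²+w²)}=cos(wt)
Here w=4

Answer: cos(4t)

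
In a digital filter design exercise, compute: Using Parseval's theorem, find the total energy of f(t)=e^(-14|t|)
Parseval's theorem: E=integral |f(t)|^2 dt=(1/2pi) integral |F(omega)|^2 domega
E=integral_{-inf}^{inf} e^(-28|t|) dt=2 * integral_0^inf e^(-28t) dt=2/(2 * 14)=1/14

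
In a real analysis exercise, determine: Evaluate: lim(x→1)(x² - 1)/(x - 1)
Factor: (x² - 1)=(x-1)(x+1)
Cancel (x-1): lim(x→1) (x+1)=2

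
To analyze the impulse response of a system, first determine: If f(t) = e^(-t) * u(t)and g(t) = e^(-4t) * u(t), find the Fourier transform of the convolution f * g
By the convolution theorem: F{f * g} = F(omega) * G(omega)
F(omega) = 1/(1 + j * omega), G(omega) = 1/(4 + j * omega)
F{f * g} = 1/((1 + j * omega)(4 + j * omega))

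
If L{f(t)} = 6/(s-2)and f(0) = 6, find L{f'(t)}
L{f'(t)} = s·F(s) - f(0) = 6s/(s-2)-6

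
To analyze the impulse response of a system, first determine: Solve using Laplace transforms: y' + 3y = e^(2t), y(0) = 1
Take L: sY - 1+3Y=1/(s-2)
Y(s+3)=1/(s-2)+1
Y=1/((s-2)(s+3))+1/(s+3)
Partial fractions: 1/((s-2)(s+3))=(1/5)/(s-2) - (1/5)/(s+3)
So Y=(1/5)/(s-2)+(4/5)/(s+3)
Inverse Laplace transform (L^(-1){1/(s-2)}=e^(2t), L^(-1){1/(s+3)}=e^(-3t)):

Answer: y(t)=(1/5)·e^(2t)+(4/5)·e^(-3t)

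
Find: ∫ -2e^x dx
Since d/dx[e^x] = +e^x, we get -2e^x+C

Answer: -2e^x+C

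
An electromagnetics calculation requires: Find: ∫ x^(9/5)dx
Power rule: ∫ x^(9/5) dx = x^(14/5)/(14/5) + C

Answer: (5/14)·x^(14/5) + C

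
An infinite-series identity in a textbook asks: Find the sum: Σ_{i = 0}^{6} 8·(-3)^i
Geometric series: S=a(1 - r^n)/(1 - r)
a=8, r=-3, n=7
S=8(1 + 2187)/4=4376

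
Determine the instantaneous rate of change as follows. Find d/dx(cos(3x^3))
Chain rule: d/dx[cos(u)]=-sin(u)·u' where u=3x^3
u'=9x^2

Answer: -9x^2·sin(3x^3)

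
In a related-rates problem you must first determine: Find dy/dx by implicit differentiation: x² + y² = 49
Differentiate both sides: 2x + 2y·(dy/dx)=0
Solve: dy/dx=-2x/(2y)=-x/y

Answer: dy/dx=-x/y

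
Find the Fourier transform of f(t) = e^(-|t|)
Using the standard pair: F{e^(-a|t|)}=2a/(a^2+omega^2)
With a=1: F(omega)=2/(1+omega^2)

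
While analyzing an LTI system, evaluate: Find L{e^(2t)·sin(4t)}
First shifting: L{e^(at)f(t)} = F(s-a)
L{sin(4t)} = 4/(s²+16)
Shift: 4/((s-2)²+16)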